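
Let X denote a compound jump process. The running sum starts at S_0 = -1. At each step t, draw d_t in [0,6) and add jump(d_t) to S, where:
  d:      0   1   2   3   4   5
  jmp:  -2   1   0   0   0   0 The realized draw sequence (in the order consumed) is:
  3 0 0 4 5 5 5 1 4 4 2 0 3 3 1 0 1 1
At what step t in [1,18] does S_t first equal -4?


t=0: S=-1, d=3, jump=0, S_1=-1
t=1: S=-1, d=0, jump=-2, S_2=-3
t=2: S=-3, d=0, jump=-2, S_3=-5
t=3: S=-5, d=4, jump=0, S_4=-5
t=4: S=-5, d=5, jump=0, S_5=-5
t=5: S=-5, d=5, jump=0, S_6=-5
t=6: S=-5, d=5, jump=0, S_7=-5
t=7: S=-5, d=1, jump=1, S_8=-4
t=8: S=-4, d=4, jump=0, S_9=-4
t=9: S=-4, d=4, jump=0, S_10=-4
t=10: S=-4, d=2, jump=0, S_11=-4
t=11: S=-4, d=0, jump=-2, S_12=-6
t=12: S=-6, d=3, jump=0, S_13=-6
t=13: S=-6, d=3, jump=0, S_14=-6
t=14: S=-6, d=1, jump=1, S_15=-5
t=15: S=-5, d=0, jump=-2, S_16=-7
t=16: S=-7, d=1, jump=1, S_17=-6
t=17: S=-6, d=1, jump=1, S_18=-5

8


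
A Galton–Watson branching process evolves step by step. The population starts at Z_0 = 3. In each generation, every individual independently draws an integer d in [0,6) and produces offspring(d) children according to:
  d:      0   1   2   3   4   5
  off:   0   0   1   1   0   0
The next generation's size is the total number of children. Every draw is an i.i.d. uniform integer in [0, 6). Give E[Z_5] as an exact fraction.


Outcome values over d=0..5: [0, 0, 1, 1, 0, 0]
Σy = 2, Σy² = 2, M = 6
μ = 2/6 = 1/3,  σ² = 2/6 − (1/3)² = 2/9
E[Z_0] = 3
E[Z_1] = 1/3·E[Z_0] = 1
E[Z_2] = 1/3·E[Z_1] = 1/3
E[Z_3] = 1/3·E[Z_2] = 1/9
E[Z_4] = 1/3·E[Z_3] = 1/27
E[Z_5] = 1/3·E[Z_4] = 1/81

1/81


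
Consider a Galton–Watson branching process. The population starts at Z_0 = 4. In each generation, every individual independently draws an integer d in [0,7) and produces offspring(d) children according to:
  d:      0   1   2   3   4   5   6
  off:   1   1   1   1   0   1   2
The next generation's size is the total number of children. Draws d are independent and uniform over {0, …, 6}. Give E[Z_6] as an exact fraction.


4

Outcome values over d=0..6: [1, 1, 1, 1, 0, 1, 2]
Σy = 7, Σy² = 9, M = 7
μ = 7/7 = 1,  σ² = 9/7 − (1)² = 2/7
E[Z_0] = 4
E[Z_1] = 1·E[Z_0] = 4
E[Z_2] = 1·E[Z_1] = 4
E[Z_3] = 1·E[Z_2] = 4
E[Z_4] = 1·E[Z_3] = 4
E[Z_5] = 1·E[Z_4] = 4
E[Z_6] = 1·E[Z_5] = 4


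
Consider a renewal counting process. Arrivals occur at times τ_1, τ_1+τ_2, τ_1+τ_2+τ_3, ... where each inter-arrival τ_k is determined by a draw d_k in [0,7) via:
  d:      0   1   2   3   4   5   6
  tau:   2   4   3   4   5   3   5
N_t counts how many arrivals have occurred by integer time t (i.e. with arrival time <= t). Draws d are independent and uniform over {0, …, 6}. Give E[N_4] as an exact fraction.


Inter-arrival values over d=0..6: [2, 4, 3, 4, 5, 3, 5]
Each d has probability 1/7, so the pmf of τ is: f(2) = 1/7, f(3) = 2/7, f(4) = 2/7, f(5) = 2/7
Renewal equation for m(n) = E[N_n]: condition on τ_1 = k (if k <= n, one arrival plus a fresh copy on the remaining n−k steps): m(n) = F(n) + Σ_{k<=n} f(k)·m(n−k), where F(n) = P(τ <= n) and m(0) = 0
m(1) = F(1) = 0
m(2) = F(2) = 1/7
m(3) = F(3) = 3/7
m(4) = F(4) + f(2)·m(2) = 5/7 + 1/7·1/7 = 36/49
E[N_4] = m(4) = 36/49

36/49


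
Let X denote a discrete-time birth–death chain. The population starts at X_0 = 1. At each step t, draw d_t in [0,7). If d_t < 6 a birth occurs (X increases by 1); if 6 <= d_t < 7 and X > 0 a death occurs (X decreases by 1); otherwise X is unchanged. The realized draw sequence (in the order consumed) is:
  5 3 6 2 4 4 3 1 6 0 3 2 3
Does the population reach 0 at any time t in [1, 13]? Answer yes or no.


t=0: X=1, d=5 → birth, X_1=2
t=1: X=2, d=3 → birth, X_2=3
t=2: X=3, d=6 → death, X_3=2
t=3: X=2, d=2 → birth, X_4=3
t=4: X=3, d=4 → birth, X_5=4
t=5: X=4, d=4 → birth, X_6=5
t=6: X=5, d=3 → birth, X_7=6
t=7: X=6, d=1 → birth, X_8=7
t=8: X=7, d=6 → death, X_9=6
t=9: X=6, d=0 → birth, X_10=7
t=10: X=7, d=3 → birth, X_11=8
t=11: X=8, d=2 → birth, X_12=9
t=12: X=9, d=3 → birth, X_13=10

no


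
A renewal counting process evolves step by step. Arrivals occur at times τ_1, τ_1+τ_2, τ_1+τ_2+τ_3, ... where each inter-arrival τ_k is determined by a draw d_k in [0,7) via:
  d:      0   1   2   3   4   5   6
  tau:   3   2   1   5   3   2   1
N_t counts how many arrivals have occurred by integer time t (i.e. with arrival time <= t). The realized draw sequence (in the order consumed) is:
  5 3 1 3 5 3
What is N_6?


draw d_1=5: τ_1=2, arrival time A_1=2
draw d_2=3: τ_2=5, arrival time A_2=7
draw d_3=1: τ_3=2, arrival time A_3=9
draw d_4=3: τ_4=5, arrival time A_4=14
draw d_5=5: τ_5=2, arrival time A_5=16
draw d_6=3: τ_6=5, arrival time A_6=21
N_t over t=0..6: 0:0 1:0 2:1 3:1 4:1 5:1 6:1

1


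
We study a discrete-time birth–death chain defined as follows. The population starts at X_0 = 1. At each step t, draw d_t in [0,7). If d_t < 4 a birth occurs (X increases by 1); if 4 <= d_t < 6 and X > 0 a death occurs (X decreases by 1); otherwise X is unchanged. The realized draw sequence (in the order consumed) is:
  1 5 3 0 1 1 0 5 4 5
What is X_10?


3

t=0: X=1, d=1 → birth, X_1=2
t=1: X=2, d=5 → death, X_2=1
t=2: X=1, d=3 → birth, X_3=2
t=3: X=2, d=0 → birth, X_4=3
t=4: X=3, d=1 → birth, X_5=4
t=5: X=4, d=1 → birth, X_6=5
t=6: X=5, d=0 → birth, X_7=6
t=7: X=6, d=5 → death, X_8=5
t=8: X=5, d=4 → death, X_9=4
t=9: X=4, d=5 → death, X_10=3


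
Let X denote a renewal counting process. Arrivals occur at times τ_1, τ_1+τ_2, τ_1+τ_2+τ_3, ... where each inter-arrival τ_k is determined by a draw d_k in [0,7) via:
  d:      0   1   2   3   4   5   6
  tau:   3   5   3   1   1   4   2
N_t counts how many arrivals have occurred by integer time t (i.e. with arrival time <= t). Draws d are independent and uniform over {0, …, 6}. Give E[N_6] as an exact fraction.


Inter-arrival values over d=0..6: [3, 5, 3, 1, 1, 4, 2]
Each d has probability 1/7, so the pmf of τ is: f(1) = 2/7, f(2) = 1/7, f(3) = 2/7, f(4) = 1/7, f(5) = 1/7
Renewal equation for m(n) = E[N_n]: condition on τ_1 = k (if k <= n, one arrival plus a fresh copy on the remaining n−k steps): m(n) = F(n) + Σ_{k<=n} f(k)·m(n−k), where F(n) = P(τ <= n) and m(0) = 0
m(1) = F(1) = 2/7
m(2) = F(2) + f(1)·m(1) = 3/7 + 2/7·2/7 = 25/49
m(3) = F(3) + f(1)·m(2) + f(2)·m(1) = 5/7 + 2/7·25/49 + 1/7·2/7 = 309/343
m(4) = F(4) + f(1)·m(3) + f(2)·m(2) + f(3)·m(1) = 6/7 + 2/7·309/343 + 1/7·25/49 + 2/7·2/7 = 3047/2401
m(5) = F(5) + f(1)·m(4) + f(2)·m(3) + f(3)·m(2) + f(4)·m(1) = 1 + 2/7·3047/2401 + 1/7·309/343 + 2/7·25/49 + 1/7·2/7 = 28200/16807
m(6) = F(6) + f(1)·m(5) + f(2)·m(4) + f(3)·m(3) + f(4)·m(2) + f(5)·m(1) = 1 + 2/7·28200/16807 + 1/7·3047/2401 + 2/7·309/343 + 1/7·25/49 + 1/7·2/7 = 239037/117649
E[N_6] = m(6) = 239037/117649

239037/117649


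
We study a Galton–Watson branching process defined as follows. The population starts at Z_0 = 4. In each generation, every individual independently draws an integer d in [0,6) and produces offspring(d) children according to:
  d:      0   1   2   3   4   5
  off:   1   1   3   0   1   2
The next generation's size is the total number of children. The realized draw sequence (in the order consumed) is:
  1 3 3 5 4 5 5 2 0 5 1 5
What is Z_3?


gen 0: Z_0=4, draws=[1, 3, 3, 5], offspring=[1, 0, 0, 2], Z_1=3
gen 1: Z_1=3, draws=[4, 5, 5], offspring=[1, 2, 2], Z_2=5
gen 2: Z_2=5, draws=[2, 0, 5, 1, 5], offspring=[3, 1, 2, 1, 2], Z_3=9

9


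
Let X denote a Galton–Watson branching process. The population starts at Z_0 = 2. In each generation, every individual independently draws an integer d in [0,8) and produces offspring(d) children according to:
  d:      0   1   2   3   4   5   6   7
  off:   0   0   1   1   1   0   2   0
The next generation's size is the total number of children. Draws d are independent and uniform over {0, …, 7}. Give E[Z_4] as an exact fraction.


Outcome values over d=0..7: [0, 0, 1, 1, 1, 0, 2, 0]
Σy = 5, Σy² = 7, M = 8
μ = 5/8 = 5/8,  σ² = 7/8 − (5/8)² = 31/64
E[Z_0] = 2
E[Z_1] = 5/8·E[Z_0] = 5/4
E[Z_2] = 5/8·E[Z_1] = 25/32
E[Z_3] = 5/8·E[Z_2] = 125/256
E[Z_4] = 5/8·E[Z_3] = 625/2048

625/2048


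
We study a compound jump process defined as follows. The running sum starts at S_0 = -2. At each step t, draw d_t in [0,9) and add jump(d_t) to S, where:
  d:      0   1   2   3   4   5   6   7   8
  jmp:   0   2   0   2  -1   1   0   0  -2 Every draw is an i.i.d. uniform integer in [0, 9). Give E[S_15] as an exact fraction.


Outcome values over d=0..8: [0, 2, 0, 2, -1, 1, 0, 0, -2]
Σy = 2, Σy² = 14, M = 9
μ = 2/9 = 2/9,  σ² = 14/9 − (2/9)² = 122/81
E[S_15] = -2 + 15·(2/9) = 4/3

4/3


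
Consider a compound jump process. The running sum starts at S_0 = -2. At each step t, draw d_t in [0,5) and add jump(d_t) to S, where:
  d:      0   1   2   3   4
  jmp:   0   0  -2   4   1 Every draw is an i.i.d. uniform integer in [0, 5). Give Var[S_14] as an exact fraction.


1344/25

Outcome values over d=0..4: [0, 0, -2, 4, 1]
Σy = 3, Σy² = 21, M = 5
μ = 3/5 = 3/5,  σ² = 21/5 − (3/5)² = 96/25
Independent increments: Var[S_14] = 14·σ² = 14·(96/25) = 1344/25


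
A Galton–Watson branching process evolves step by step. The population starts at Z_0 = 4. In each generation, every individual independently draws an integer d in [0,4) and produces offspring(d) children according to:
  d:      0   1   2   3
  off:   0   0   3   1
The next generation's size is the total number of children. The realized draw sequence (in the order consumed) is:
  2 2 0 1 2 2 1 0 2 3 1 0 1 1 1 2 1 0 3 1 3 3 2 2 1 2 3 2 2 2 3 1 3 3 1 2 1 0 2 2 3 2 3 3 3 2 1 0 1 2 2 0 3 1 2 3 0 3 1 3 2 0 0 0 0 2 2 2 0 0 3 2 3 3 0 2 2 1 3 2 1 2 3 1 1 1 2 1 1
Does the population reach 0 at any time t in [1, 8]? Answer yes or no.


no

gen 0: Z_0=4, draws=[2, 2, 0, 1], offspring=[3, 3, 0, 0], Z_1=6
gen 1: Z_1=6, draws=[2, 2, 1, 0, 2, 3], offspring=[3, 3, 0, 0, 3, 1], Z_2=10
gen 2: Z_2=10, draws=[1, 0, 1, 1, 1, 2, 1, 0, 3, 1], offspring=[0, 0, 0, 0, 0, 3, 0, 0, 1, 0], Z_3=4
gen 3: Z_3=4, draws=[3, 3, 2, 2], offspring=[1, 1, 3, 3], Z_4=8
gen 4: Z_4=8, draws=[1, 2, 3, 2, 2, 2, 3, 1], offspring=[0, 3, 1, 3, 3, 3, 1, 0], Z_5=14
gen 5: Z_5=14, draws=[3, 3, 1, 2, 1, 0, 2, 2, 3, 2, 3, 3, 3, 2], offspring=[1, 1, 0, 3, 0, 0, 3, 3, 1, 3, 1, 1, 1, 3], Z_6=21
gen 6: Z_6=21, draws=[1, 0, 1, 2, 2, 0, 3, 1, 2, 3, 0, 3, 1, 3, 2, 0, 0, 0, 0, 2, 2], offspring=[0, 0, 0, 3, 3, 0, 1, 0, 3, 1, 0, 1, 0, 1, 3, 0, 0, 0, 0, 3, 3], Z_7=22
gen 7: Z_7=22, draws=[2, 0, 0, 3, 2, 3, 3, 0, 2, 2, 1, 3, 2, 1, 2, 3, 1, 1, 1, 2, 1, 1], offspring=[3, 0, 0, 1, 3, 1, 1, 0, 3, 3, 0, 1, 3, 0, 3, 1, 0, 0, 0, 3, 0, 0], Z_8=26


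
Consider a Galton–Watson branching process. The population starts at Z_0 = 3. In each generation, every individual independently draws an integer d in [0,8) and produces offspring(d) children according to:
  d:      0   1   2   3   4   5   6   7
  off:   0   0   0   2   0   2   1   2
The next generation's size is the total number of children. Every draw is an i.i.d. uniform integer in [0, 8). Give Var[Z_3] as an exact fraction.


1366365/262144

Outcome values over d=0..7: [0, 0, 0, 2, 0, 2, 1, 2]
Σy = 7, Σy² = 13, M = 8
μ = 7/8 = 7/8,  σ² = 13/8 − (7/8)² = 55/64
V_0 = 0, E_0 = 3
V_1 = 55/64·E_0 + (7/8)²·V_0 = 165/64;  E_1 = 21/8
V_2 = 55/64·E_1 + (7/8)²·V_1 = 17325/4096;  E_2 = 147/64
V_3 = 55/64·E_2 + (7/8)²·V_2 = 1366365/262144;  E_3 = 1029/512


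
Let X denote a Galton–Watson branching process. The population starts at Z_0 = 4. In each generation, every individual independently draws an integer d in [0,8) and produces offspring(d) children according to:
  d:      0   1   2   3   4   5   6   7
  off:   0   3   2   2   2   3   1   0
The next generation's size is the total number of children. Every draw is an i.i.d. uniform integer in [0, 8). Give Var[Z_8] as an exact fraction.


Outcome values over d=0..7: [0, 3, 2, 2, 2, 3, 1, 0]
Σy = 13, Σy² = 31, M = 8
μ = 13/8 = 13/8,  σ² = 31/8 − (13/8)² = 79/64
V_0 = 0, E_0 = 4
V_1 = 79/64·E_0 + (13/8)²·V_0 = 79/16;  E_1 = 13/2
V_2 = 79/64·E_1 + (13/8)²·V_1 = 21567/1024;  E_2 = 169/16
V_3 = 79/64·E_2 + (13/8)²·V_2 = 4499287/65536;  E_3 = 2197/128
V_4 = 79/64·E_3 + (13/8)²·V_3 = 849243759/4194304;  E_4 = 28561/1024
V_5 = 79/64·E_4 + (13/8)²·V_4 = 152764077895/268435456;  E_5 = 371293/8192
V_6 = 79/64·E_5 + (13/8)²·V_5 = 26778284957151/17179869184;  E_6 = 4826809/65536
V_7 = 79/64·E_6 + (13/8)²·V_6 = 4625490360219703/1099511627776;  E_7 = 62748517/524288
V_8 = 79/64·E_7 + (13/8)²·V_7 = 792103731933092943/70368744177664;  E_8 = 815730721/4194304

792103731933092943/70368744177664


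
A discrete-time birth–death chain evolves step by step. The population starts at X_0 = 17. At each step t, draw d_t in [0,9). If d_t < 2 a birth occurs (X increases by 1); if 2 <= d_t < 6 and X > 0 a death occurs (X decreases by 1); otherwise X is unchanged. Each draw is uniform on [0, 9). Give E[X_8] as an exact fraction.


137/9

X can drop by at most 1 per step and X_0 = 17 > T = 8, so X_t >= 17 − t >= 9 > 0 for every t <= 8: the floor at 0 (the 'and X > 0' condition) never binds. Hence X_8 = X_0 + Σ_{t<8} Y_t with i.i.d. increments Y_t = y(d_t) ∈ {+1, −1, 0}.
Outcome values over d=0..8: [1, 1, -1, -1, -1, -1, 0, 0, 0]
Σy = -2, Σy² = 6, M = 9
μ = -2/9 = -2/9,  σ² = 6/9 − (-2/9)² = 50/81
E[X_8] = 17 + 8·(-2/9) = 137/9


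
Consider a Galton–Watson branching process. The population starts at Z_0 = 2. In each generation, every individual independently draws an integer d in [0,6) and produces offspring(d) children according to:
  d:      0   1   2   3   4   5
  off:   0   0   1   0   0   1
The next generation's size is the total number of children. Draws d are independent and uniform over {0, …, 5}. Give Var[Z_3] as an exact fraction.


Outcome values over d=0..5: [0, 0, 1, 0, 0, 1]
Σy = 2, Σy² = 2, M = 6
μ = 2/6 = 1/3,  σ² = 2/6 − (1/3)² = 2/9
V_0 = 0, E_0 = 2
V_1 = 2/9·E_0 + (1/3)²·V_0 = 4/9;  E_1 = 2/3
V_2 = 2/9·E_1 + (1/3)²·V_1 = 16/81;  E_2 = 2/9
V_3 = 2/9·E_2 + (1/3)²·V_2 = 52/729;  E_3 = 2/27

52/729


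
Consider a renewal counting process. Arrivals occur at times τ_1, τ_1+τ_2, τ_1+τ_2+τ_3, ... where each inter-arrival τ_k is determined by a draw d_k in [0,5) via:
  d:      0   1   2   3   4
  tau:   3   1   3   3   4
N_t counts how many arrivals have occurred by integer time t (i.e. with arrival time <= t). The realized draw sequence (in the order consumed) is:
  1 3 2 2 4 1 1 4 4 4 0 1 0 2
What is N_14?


draw d_1=1: τ_1=1, arrival time A_1=1
draw d_2=3: τ_2=3, arrival time A_2=4
draw d_3=2: τ_3=3, arrival time A_3=7
draw d_4=2: τ_4=3, arrival time A_4=10
draw d_5=4: τ_5=4, arrival time A_5=14
draw d_6=1: τ_6=1, arrival time A_6=15
draw d_7=1: τ_7=1, arrival time A_7=16
draw d_8=4: τ_8=4, arrival time A_8=20
draw d_9=4: τ_9=4, arrival time A_9=24
draw d_10=4: τ_10=4, arrival time A_10=28
draw d_11=0: τ_11=3, arrival time A_11=31
draw d_12=1: τ_12=1, arrival time A_12=32
draw d_13=0: τ_13=3, arrival time A_13=35
draw d_14=2: τ_14=3, arrival time A_14=38
N_t over t=0..14: 0:0 1:1 2:1 3:1 4:2 5:2 6:2 7:3 8:3 9:3 10:4 11:4 12:4 13:4 14:5

5


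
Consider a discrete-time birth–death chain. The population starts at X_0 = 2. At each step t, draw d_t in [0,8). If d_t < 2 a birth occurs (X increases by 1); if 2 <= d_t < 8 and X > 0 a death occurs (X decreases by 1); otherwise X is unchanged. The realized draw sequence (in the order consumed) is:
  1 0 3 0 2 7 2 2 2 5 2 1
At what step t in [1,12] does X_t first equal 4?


2

t=0: X=2, d=1 → birth, X_1=3
t=1: X=3, d=0 → birth, X_2=4
t=2: X=4, d=3 → death, X_3=3
t=3: X=3, d=0 → birth, X_4=4
t=4: X=4, d=2 → death, X_5=3
t=5: X=3, d=7 → death, X_6=2
t=6: X=2, d=2 → death, X_7=1
t=7: X=1, d=2 → death, X_8=0
t=8: X=0, d=2 → hold, X_9=0
t=9: X=0, d=5 → hold, X_10=0
t=10: X=0, d=2 → hold, X_11=0
t=11: X=0, d=1 → birth, X_12=1


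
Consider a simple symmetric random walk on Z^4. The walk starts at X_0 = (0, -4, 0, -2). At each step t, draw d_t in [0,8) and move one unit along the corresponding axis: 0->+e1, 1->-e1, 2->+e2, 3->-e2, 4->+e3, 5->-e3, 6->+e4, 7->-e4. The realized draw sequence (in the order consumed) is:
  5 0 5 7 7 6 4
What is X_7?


(1, -4, -1, -3)

t=0: X=(0, -4, 0, -2), d=5 → -e3, X_1=(0, -4, -1, -2)
t=1: X=(0, -4, -1, -2), d=0 → +e1, X_2=(1, -4, -1, -2)
t=2: X=(1, -4, -1, -2), d=5 → -e3, X_3=(1, -4, -2, -2)
t=3: X=(1, -4, -2, -2), d=7 → -e4, X_4=(1, -4, -2, -3)
t=4: X=(1, -4, -2, -3), d=7 → -e4, X_5=(1, -4, -2, -4)
t=5: X=(1, -4, -2, -4), d=6 → +e4, X_6=(1, -4, -2, -3)
t=6: X=(1, -4, -2, -3), d=4 → +e3, X_7=(1, -4, -1, -3)


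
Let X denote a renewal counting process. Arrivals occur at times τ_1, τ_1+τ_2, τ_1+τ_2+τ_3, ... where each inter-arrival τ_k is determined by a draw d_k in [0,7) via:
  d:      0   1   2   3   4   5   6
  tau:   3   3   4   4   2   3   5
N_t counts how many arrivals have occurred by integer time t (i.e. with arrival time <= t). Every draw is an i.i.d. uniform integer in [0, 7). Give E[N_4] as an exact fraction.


Inter-arrival values over d=0..6: [3, 3, 4, 4, 2, 3, 5]
Each d has probability 1/7, so the pmf of τ is: f(2) = 1/7, f(3) = 3/7, f(4) = 2/7, f(5) = 1/7
Renewal equation for m(n) = E[N_n]: condition on τ_1 = k (if k <= n, one arrival plus a fresh copy on the remaining n−k steps): m(n) = F(n) + Σ_{k<=n} f(k)·m(n−k), where F(n) = P(τ <= n) and m(0) = 0
m(1) = F(1) = 0
m(2) = F(2) = 1/7
m(3) = F(3) = 4/7
m(4) = F(4) + f(2)·m(2) = 6/7 + 1/7·1/7 = 43/49
E[N_4] = m(4) = 43/49

43/49


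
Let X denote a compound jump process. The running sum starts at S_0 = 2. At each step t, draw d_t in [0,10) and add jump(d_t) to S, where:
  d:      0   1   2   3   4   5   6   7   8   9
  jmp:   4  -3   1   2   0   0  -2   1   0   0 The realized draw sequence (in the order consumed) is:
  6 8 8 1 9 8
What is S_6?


-3

t=0: S=2, d=6, jump=-2, S_1=0
t=1: S=0, d=8, jump=0, S_2=0
t=2: S=0, d=8, jump=0, S_3=0
t=3: S=0, d=1, jump=-3, S_4=-3
t=4: S=-3, d=9, jump=0, S_5=-3
t=5: S=-3, d=8, jump=0, S_6=-3


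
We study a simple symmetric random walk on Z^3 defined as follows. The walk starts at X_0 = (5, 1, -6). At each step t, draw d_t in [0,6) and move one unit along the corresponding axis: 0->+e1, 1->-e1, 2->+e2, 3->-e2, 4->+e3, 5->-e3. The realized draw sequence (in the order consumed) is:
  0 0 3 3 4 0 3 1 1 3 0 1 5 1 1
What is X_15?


t=0: X=(5, 1, -6), d=0 → +e1, X_1=(6, 1, -6)
t=1: X=(6, 1, -6), d=0 → +e1, X_2=(7, 1, -6)
t=2: X=(7, 1, -6), d=3 → -e2, X_3=(7, 0, -6)
t=3: X=(7, 0, -6), d=3 → -e2, X_4=(7, -1, -6)
t=4: X=(7, -1, -6), d=4 → +e3, X_5=(7, -1, -5)
t=5: X=(7, -1, -5), d=0 → +e1, X_6=(8, -1, -5)
t=6: X=(8, -1, -5), d=3 → -e2, X_7=(8, -2, -5)
t=7: X=(8, -2, -5), d=1 → -e1, X_8=(7, -2, -5)
t=8: X=(7, -2, -5), d=1 → -e1, X_9=(6, -2, -5)
t=9: X=(6, -2, -5), d=3 → -e2, X_10=(6, -3, -5)
t=10: X=(6, -3, -5), d=0 → +e1, X_11=(7, -3, -5)
t=11: X=(7, -3, -5), d=1 → -e1, X_12=(6, -3, -5)
t=12: X=(6, -3, -5), d=5 → -e3, X_13=(6, -3, -6)
t=13: X=(6, -3, -6), d=1 → -e1, X_14=(5, -3, -6)
t=14: X=(5, -3, -6), d=1 → -e1, X_15=(4, -3, -6)

(4, -3, -6)


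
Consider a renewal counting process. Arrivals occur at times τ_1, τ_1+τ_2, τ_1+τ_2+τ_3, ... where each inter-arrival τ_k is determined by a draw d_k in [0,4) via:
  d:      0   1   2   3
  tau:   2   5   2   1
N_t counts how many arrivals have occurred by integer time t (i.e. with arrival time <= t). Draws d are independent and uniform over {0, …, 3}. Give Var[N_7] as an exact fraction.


283497383/268435456

Inter-arrival values over d=0..3: [2, 5, 2, 1]
Each d has probability 1/4, so the pmf of τ is: f(1) = 1/4, f(2) = 1/2, f(5) = 1/4
Let p_n(j) = P(N_n = j), with p_0 = [1]. Condition on τ_1: p_n(0) = P(τ > n), and for j >= 1, p_n(j) = Σ_{k<=n} f(k)·p_{n−k}(j−1)
p_1 = [3/4, 1/4]  (j = 0..1)
p_2 = [1/4, 11/16, 1/16]  (j = 0..2)
p_3 = [1/4, 7/16, 19/64, 1/64]  (j = 0..3)
p_4 = [1/4, 3/16, 29/64, 27/256, 1/256]  (j = 0..4)
p_5 = [0, 7/16, 17/64, 67/256, 35/1024, 1/1024]  (j = 0..5)
p_6 = [0, 5/16, 17/64, 75/256, 121/1024, 43/4096, 1/4096]  (j = 0..6)
p_7 = [0, 1/16, 15/32, 55/256, 209/1024, 191/4096, 51/16384, 1/16384]  (j = 0..7)
E[N_7] = Σ j·p_7(j) = 44453/16384;  E[N_7²] = Σ j²·p_7(j) = 137913/16384
Var[N_7] = 137913/16384 − (44453/16384)² = 283497383/268435456


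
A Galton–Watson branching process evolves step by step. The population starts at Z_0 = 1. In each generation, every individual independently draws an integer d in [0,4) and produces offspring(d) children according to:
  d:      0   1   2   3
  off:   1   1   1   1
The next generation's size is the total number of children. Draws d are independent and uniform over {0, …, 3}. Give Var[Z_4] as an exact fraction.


0

Outcome values over d=0..3: [1, 1, 1, 1]
Σy = 4, Σy² = 4, M = 4
μ = 4/4 = 1,  σ² = 4/4 − (1)² = 0
V_0 = 0, E_0 = 1
V_1 = 0·E_0 + (1)²·V_0 = 0;  E_1 = 1
V_2 = 0·E_1 + (1)²·V_1 = 0;  E_2 = 1
V_3 = 0·E_2 + (1)²·V_2 = 0;  E_3 = 1
V_4 = 0·E_3 + (1)²·V_3 = 0;  E_4 = 1


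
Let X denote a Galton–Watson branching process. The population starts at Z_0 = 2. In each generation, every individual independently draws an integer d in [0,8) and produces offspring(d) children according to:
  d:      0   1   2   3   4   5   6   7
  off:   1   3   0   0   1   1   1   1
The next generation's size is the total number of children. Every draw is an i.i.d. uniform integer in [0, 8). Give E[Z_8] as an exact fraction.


2

Outcome values over d=0..7: [1, 3, 0, 0, 1, 1, 1, 1]
Σy = 8, Σy² = 14, M = 8
μ = 8/8 = 1,  σ² = 14/8 − (1)² = 3/4
E[Z_0] = 2
E[Z_1] = 1·E[Z_0] = 2
E[Z_2] = 1·E[Z_1] = 2
E[Z_3] = 1·E[Z_2] = 2
E[Z_4] = 1·E[Z_3] = 2
E[Z_5] = 1·E[Z_4] = 2
E[Z_6] = 1·E[Z_5] = 2
E[Z_7] = 1·E[Z_6] = 2
E[Z_8] = 1·E[Z_7] = 2


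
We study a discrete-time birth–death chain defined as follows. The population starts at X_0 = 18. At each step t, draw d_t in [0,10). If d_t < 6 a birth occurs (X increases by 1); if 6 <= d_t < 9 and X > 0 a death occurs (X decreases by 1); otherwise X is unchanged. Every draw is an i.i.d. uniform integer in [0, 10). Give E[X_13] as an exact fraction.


219/10

X can drop by at most 1 per step and X_0 = 18 > T = 13, so X_t >= 18 − t >= 5 > 0 for every t <= 13: the floor at 0 (the 'and X > 0' condition) never binds. Hence X_13 = X_0 + Σ_{t<13} Y_t with i.i.d. increments Y_t = y(d_t) ∈ {+1, −1, 0}.
Outcome values over d=0..9: [1, 1, 1, 1, 1, 1, -1, -1, -1, 0]
Σy = 3, Σy² = 9, M = 10
μ = 3/10 = 3/10,  σ² = 9/10 − (3/10)² = 81/100
E[X_13] = 18 + 13·(3/10) = 219/10


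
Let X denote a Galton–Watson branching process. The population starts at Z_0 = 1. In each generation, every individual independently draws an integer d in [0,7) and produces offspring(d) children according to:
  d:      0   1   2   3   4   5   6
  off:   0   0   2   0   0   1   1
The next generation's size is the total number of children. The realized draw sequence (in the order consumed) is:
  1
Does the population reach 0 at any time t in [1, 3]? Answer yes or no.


yes

gen 0: Z_0=1, draws=[1], offspring=[0], Z_1=0
gen 1: Z_1=0, draws=[], offspring=[], Z_2=0
gen 2: Z_2=0, draws=[], offspring=[], Z_3=0


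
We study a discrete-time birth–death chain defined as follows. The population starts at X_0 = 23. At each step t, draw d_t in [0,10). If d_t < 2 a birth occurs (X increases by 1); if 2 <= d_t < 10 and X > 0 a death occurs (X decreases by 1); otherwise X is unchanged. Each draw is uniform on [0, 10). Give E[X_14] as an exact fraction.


X can drop by at most 1 per step and X_0 = 23 > T = 14, so X_t >= 23 − t >= 9 > 0 for every t <= 14: the floor at 0 (the 'and X > 0' condition) never binds. Hence X_14 = X_0 + Σ_{t<14} Y_t with i.i.d. increments Y_t = y(d_t) ∈ {+1, −1, 0}.
Outcome values over d=0..9: [1, 1, -1, -1, -1, -1, -1, -1, -1, -1]
Σy = -6, Σy² = 10, M = 10
μ = -6/10 = -3/5,  σ² = 10/10 − (-3/5)² = 16/25
E[X_14] = 23 + 14·(-3/5) = 73/5

73/5


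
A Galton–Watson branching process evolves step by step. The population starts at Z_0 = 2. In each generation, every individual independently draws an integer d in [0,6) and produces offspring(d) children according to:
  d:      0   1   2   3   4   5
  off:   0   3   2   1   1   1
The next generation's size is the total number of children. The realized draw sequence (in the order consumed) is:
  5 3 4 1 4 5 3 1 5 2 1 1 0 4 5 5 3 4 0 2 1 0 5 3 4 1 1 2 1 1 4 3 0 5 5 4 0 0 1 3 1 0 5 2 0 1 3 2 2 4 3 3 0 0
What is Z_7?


gen 0: Z_0=2, draws=[5, 3], offspring=[1, 1], Z_1=2
gen 1: Z_1=2, draws=[4, 1], offspring=[1, 3], Z_2=4
gen 2: Z_2=4, draws=[4, 5, 3, 1], offspring=[1, 1, 1, 3], Z_3=6
gen 3: Z_3=6, draws=[5, 2, 1, 1, 0, 4], offspring=[1, 2, 3, 3, 0, 1], Z_4=10
gen 4: Z_4=10, draws=[5, 5, 3, 4, 0, 2, 1, 0, 5, 3], offspring=[1, 1, 1, 1, 0, 2, 3, 0, 1, 1], Z_5=11
gen 5: Z_5=11, draws=[4, 1, 1, 2, 1, 1, 4, 3, 0, 5, 5], offspring=[1, 3, 3, 2, 3, 3, 1, 1, 0, 1, 1], Z_6=19
gen 6: Z_6=19, draws=[4, 0, 0, 1, 3, 1, 0, 5, 2, 0, 1, 3, 2, 2, 4, 3, 3, 0, 0], offspring=[1, 0, 0, 3, 1, 3, 0, 1, 2, 0, 3, 1, 2, 2, 1, 1, 1, 0, 0], Z_7=22

22


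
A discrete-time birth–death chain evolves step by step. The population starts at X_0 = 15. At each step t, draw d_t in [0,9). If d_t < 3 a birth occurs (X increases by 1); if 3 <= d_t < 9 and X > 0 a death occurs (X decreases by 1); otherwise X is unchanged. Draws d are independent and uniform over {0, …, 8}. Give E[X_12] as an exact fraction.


11

X can drop by at most 1 per step and X_0 = 15 > T = 12, so X_t >= 15 − t >= 3 > 0 for every t <= 12: the floor at 0 (the 'and X > 0' condition) never binds. Hence X_12 = X_0 + Σ_{t<12} Y_t with i.i.d. increments Y_t = y(d_t) ∈ {+1, −1, 0}.
Outcome values over d=0..8: [1, 1, 1, -1, -1, -1, -1, -1, -1]
Σy = -3, Σy² = 9, M = 9
μ = -3/9 = -1/3,  σ² = 9/9 − (-1/3)² = 8/9
E[X_12] = 15 + 12·(-1/3) = 11


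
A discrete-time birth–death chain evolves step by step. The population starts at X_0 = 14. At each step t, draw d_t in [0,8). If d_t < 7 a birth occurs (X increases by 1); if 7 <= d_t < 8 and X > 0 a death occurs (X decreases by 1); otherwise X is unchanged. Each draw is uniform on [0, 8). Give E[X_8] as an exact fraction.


20

X can drop by at most 1 per step and X_0 = 14 > T = 8, so X_t >= 14 − t >= 6 > 0 for every t <= 8: the floor at 0 (the 'and X > 0' condition) never binds. Hence X_8 = X_0 + Σ_{t<8} Y_t with i.i.d. increments Y_t = y(d_t) ∈ {+1, −1, 0}.
Outcome values over d=0..7: [1, 1, 1, 1, 1, 1, 1, -1]
Σy = 6, Σy² = 8, M = 8
μ = 6/8 = 3/4,  σ² = 8/8 − (3/4)² = 7/16
E[X_8] = 14 + 8·(3/4) = 20


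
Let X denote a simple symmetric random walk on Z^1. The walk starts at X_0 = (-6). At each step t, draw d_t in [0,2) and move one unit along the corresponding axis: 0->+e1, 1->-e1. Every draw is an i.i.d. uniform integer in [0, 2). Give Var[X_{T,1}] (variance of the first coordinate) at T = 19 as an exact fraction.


Outcome values over d=0..1: [1, -1]
Σy = 0, Σy² = 2, M = 2
μ = 0/2 = 0,  σ² = 2/2 − (0)² = 1
Independent increments: Var[X_19] = 19·σ² = 19·(1) = 19

19


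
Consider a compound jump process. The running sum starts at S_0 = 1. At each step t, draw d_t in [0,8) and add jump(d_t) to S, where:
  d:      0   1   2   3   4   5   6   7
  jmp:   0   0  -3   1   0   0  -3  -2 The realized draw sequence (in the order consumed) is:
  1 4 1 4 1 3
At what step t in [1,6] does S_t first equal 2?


6

t=0: S=1, d=1, jump=0, S_1=1
t=1: S=1, d=4, jump=0, S_2=1
t=2: S=1, d=1, jump=0, S_3=1
t=3: S=1, d=4, jump=0, S_4=1
t=4: S=1, d=1, jump=0, S_5=1
t=5: S=1, d=3, jump=1, S_6=2


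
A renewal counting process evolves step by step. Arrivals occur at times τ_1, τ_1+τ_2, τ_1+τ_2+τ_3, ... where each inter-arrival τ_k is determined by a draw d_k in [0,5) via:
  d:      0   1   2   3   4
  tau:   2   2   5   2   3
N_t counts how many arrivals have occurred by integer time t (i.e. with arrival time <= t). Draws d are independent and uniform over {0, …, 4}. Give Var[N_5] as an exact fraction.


6/25

Inter-arrival values over d=0..4: [2, 2, 5, 2, 3]
Each d has probability 1/5, so the pmf of τ is: f(2) = 3/5, f(3) = 1/5, f(5) = 1/5
Let p_n(j) = P(N_n = j), with p_0 = [1]. Condition on τ_1: p_n(0) = P(τ > n), and for j >= 1, p_n(j) = Σ_{k<=n} f(k)·p_{n−k}(j−1)
p_1 = [1]  (j = 0)
p_2 = [2/5, 3/5]  (j = 0..1)
p_3 = [1/5, 4/5]  (j = 0..1)
p_4 = [1/5, 11/25, 9/25]  (j = 0..2)
p_5 = [0, 2/5, 3/5]  (j = 0..2)
E[N_5] = Σ j·p_5(j) = 8/5;  E[N_5²] = Σ j²·p_5(j) = 14/5
Var[N_5] = 14/5 − (8/5)² = 6/25


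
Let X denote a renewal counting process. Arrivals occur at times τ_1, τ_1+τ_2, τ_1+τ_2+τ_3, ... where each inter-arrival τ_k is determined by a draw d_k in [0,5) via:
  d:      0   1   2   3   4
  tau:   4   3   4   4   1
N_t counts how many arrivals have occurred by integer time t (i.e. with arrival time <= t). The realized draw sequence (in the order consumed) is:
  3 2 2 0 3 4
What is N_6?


draw d_1=3: τ_1=4, arrival time A_1=4
draw d_2=2: τ_2=4, arrival time A_2=8
draw d_3=2: τ_3=4, arrival time A_3=12
draw d_4=0: τ_4=4, arrival time A_4=16
draw d_5=3: τ_5=4, arrival time A_5=20
draw d_6=4: τ_6=1, arrival time A_6=21
N_t over t=0..6: 0:0 1:0 2:0 3:0 4:1 5:1 6:1

1


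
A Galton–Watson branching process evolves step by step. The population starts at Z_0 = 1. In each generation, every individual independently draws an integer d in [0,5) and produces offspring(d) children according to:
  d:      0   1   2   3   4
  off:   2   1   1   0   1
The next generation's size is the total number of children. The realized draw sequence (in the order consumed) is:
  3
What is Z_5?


gen 0: Z_0=1, draws=[3], offspring=[0], Z_1=0
gen 1: Z_1=0, draws=[], offspring=[], Z_2=0
gen 2: Z_2=0, draws=[], offspring=[], Z_3=0
gen 3: Z_3=0, draws=[], offspring=[], Z_4=0
gen 4: Z_4=0, draws=[], offspring=[], Z_5=0

0


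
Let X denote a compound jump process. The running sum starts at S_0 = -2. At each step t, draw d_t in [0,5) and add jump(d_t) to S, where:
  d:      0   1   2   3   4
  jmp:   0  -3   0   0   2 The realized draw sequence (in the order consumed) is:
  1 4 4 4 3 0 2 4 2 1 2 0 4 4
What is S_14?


4

t=0: S=-2, d=1, jump=-3, S_1=-5
t=1: S=-5, d=4, jump=2, S_2=-3
t=2: S=-3, d=4, jump=2, S_3=-1
t=3: S=-1, d=4, jump=2, S_4=1
t=4: S=1, d=3, jump=0, S_5=1
t=5: S=1, d=0, jump=0, S_6=1
t=6: S=1, d=2, jump=0, S_7=1
t=7: S=1, d=4, jump=2, S_8=3
t=8: S=3, d=2, jump=0, S_9=3
t=9: S=3, d=1, jump=-3, S_10=0
t=10: S=0, d=2, jump=0, S_11=0
t=11: S=0, d=0, jump=0, S_12=0
t=12: S=0, d=4, jump=2, S_13=2
t=13: S=2, d=4, jump=2, S_14=4


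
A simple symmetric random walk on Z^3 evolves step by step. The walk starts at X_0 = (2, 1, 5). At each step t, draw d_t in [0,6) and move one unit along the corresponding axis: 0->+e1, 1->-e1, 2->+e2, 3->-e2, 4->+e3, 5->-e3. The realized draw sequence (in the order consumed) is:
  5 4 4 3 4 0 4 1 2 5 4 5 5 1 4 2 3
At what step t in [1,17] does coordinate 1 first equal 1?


14

t=0: X=(2, 1, 5), d=5 → -e3, X_1=(2, 1, 4)
t=1: X=(2, 1, 4), d=4 → +e3, X_2=(2, 1, 5)
t=2: X=(2, 1, 5), d=4 → +e3, X_3=(2, 1, 6)
t=3: X=(2, 1, 6), d=3 → -e2, X_4=(2, 0, 6)
t=4: X=(2, 0, 6), d=4 → +e3, X_5=(2, 0, 7)
t=5: X=(2, 0, 7), d=0 → +e1, X_6=(3, 0, 7)
t=6: X=(3, 0, 7), d=4 → +e3, X_7=(3, 0, 8)
t=7: X=(3, 0, 8), d=1 → -e1, X_8=(2, 0, 8)
t=8: X=(2, 0, 8), d=2 → +e2, X_9=(2, 1, 8)
t=9: X=(2, 1, 8), d=5 → -e3, X_10=(2, 1, 7)
t=10: X=(2, 1, 7), d=4 → +e3, X_11=(2, 1, 8)
t=11: X=(2, 1, 8), d=5 → -e3, X_12=(2, 1, 7)
t=12: X=(2, 1, 7), d=5 → -e3, X_13=(2, 1, 6)
t=13: X=(2, 1, 6), d=1 → -e1, X_14=(1, 1, 6)
t=14: X=(1, 1, 6), d=4 → +e3, X_15=(1, 1, 7)
t=15: X=(1, 1, 7), d=2 → +e2, X_16=(1, 2, 7)
t=16: X=(1, 2, 7), d=3 → -e2, X_17=(1, 1, 7)


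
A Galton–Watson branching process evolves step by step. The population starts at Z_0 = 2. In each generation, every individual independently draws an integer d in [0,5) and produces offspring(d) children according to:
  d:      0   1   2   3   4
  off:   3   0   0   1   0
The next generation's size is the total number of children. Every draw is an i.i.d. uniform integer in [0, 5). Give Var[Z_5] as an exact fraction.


36574208/9765625

Outcome values over d=0..4: [3, 0, 0, 1, 0]
Σy = 4, Σy² = 10, M = 5
μ = 4/5 = 4/5,  σ² = 10/5 − (4/5)² = 34/25
V_0 = 0, E_0 = 2
V_1 = 34/25·E_0 + (4/5)²·V_0 = 68/25;  E_1 = 8/5
V_2 = 34/25·E_1 + (4/5)²·V_1 = 2448/625;  E_2 = 32/25
V_3 = 34/25·E_2 + (4/5)²·V_2 = 66368/15625;  E_3 = 128/125
V_4 = 34/25·E_3 + (4/5)²·V_3 = 1605888/390625;  E_4 = 512/625
V_5 = 34/25·E_4 + (4/5)²·V_4 = 36574208/9765625;  E_5 = 2048/3125


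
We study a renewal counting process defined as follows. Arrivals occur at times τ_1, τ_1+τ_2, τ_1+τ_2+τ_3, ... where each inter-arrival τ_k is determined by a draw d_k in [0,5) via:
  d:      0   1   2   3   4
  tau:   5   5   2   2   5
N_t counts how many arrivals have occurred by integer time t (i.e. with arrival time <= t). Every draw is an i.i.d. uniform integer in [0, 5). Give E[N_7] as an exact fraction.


Inter-arrival values over d=0..4: [5, 5, 2, 2, 5]
Each d has probability 1/5, so the pmf of τ is: f(2) = 2/5, f(5) = 3/5
Renewal equation for m(n) = E[N_n]: condition on τ_1 = k (if k <= n, one arrival plus a fresh copy on the remaining n−k steps): m(n) = F(n) + Σ_{k<=n} f(k)·m(n−k), where F(n) = P(τ <= n) and m(0) = 0
m(1) = F(1) = 0
m(2) = F(2) = 2/5
m(3) = F(3) = 2/5
m(4) = F(4) + f(2)·m(2) = 2/5 + 2/5·2/5 = 14/25
m(5) = F(5) + f(2)·m(3) = 1 + 2/5·2/5 = 29/25
m(6) = F(6) + f(2)·m(4) = 1 + 2/5·14/25 = 153/125
m(7) = F(7) + f(2)·m(5) + f(5)·m(2) = 1 + 2/5·29/25 + 3/5·2/5 = 213/125
E[N_7] = m(7) = 213/125

213/125


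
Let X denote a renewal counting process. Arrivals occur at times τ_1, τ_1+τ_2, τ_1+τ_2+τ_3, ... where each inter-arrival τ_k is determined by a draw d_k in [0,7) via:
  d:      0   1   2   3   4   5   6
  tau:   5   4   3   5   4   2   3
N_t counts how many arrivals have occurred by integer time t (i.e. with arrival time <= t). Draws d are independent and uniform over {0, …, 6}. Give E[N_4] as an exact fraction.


Inter-arrival values over d=0..6: [5, 4, 3, 5, 4, 2, 3]
Each d has probability 1/7, so the pmf of τ is: f(2) = 1/7, f(3) = 2/7, f(4) = 2/7, f(5) = 2/7
Renewal equation for m(n) = E[N_n]: condition on τ_1 = k (if k <= n, one arrival plus a fresh copy on the remaining n−k steps): m(n) = F(n) + Σ_{k<=n} f(k)·m(n−k), where F(n) = P(τ <= n) and m(0) = 0
m(1) = F(1) = 0
m(2) = F(2) = 1/7
m(3) = F(3) = 3/7
m(4) = F(4) + f(2)·m(2) = 5/7 + 1/7·1/7 = 36/49
E[N_4] = m(4) = 36/49

36/49


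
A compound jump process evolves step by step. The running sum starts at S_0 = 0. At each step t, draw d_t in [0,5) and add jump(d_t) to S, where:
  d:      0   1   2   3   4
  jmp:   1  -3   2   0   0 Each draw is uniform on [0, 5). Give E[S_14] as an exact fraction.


Outcome values over d=0..4: [1, -3, 2, 0, 0]
Σy = 0, Σy² = 14, M = 5
μ = 0/5 = 0,  σ² = 14/5 − (0)² = 14/5
E[S_14] = 0 + 14·(0) = 0

0


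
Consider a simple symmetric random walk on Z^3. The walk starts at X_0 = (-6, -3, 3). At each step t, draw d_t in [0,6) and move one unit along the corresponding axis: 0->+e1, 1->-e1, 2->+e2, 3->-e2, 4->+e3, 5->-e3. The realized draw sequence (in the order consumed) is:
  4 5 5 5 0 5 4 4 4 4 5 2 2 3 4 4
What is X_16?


t=0: X=(-6, -3, 3), d=4 → +e3, X_1=(-6, -3, 4)
t=1: X=(-6, -3, 4), d=5 → -e3, X_2=(-6, -3, 3)
t=2: X=(-6, -3, 3), d=5 → -e3, X_3=(-6, -3, 2)
t=3: X=(-6, -3, 2), d=5 → -e3, X_4=(-6, -3, 1)
t=4: X=(-6, -3, 1), d=0 → +e1, X_5=(-5, -3, 1)
t=5: X=(-5, -3, 1), d=5 → -e3, X_6=(-5, -3, 0)
t=6: X=(-5, -3, 0), d=4 → +e3, X_7=(-5, -3, 1)
t=7: X=(-5, -3, 1), d=4 → +e3, X_8=(-5, -3, 2)
t=8: X=(-5, -3, 2), d=4 → +e3, X_9=(-5, -3, 3)
t=9: X=(-5, -3, 3), d=4 → +e3, X_10=(-5, -3, 4)
t=10: X=(-5, -3, 4), d=5 → -e3, X_11=(-5, -3, 3)
t=11: X=(-5, -3, 3), d=2 → +e2, X_12=(-5, -2, 3)
t=12: X=(-5, -2, 3), d=2 → +e2, X_13=(-5, -1, 3)
t=13: X=(-5, -1, 3), d=3 → -e2, X_14=(-5, -2, 3)
t=14: X=(-5, -2, 3), d=4 → +e3, X_15=(-5, -2, 4)
t=15: X=(-5, -2, 4), d=4 → +e3, X_16=(-5, -2, 5)

(-5, -2, 5)


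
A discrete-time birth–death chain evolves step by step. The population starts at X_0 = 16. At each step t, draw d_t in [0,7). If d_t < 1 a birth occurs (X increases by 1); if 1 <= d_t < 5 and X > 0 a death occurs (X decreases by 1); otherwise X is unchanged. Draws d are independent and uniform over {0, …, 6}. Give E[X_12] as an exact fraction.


76/7

X can drop by at most 1 per step and X_0 = 16 > T = 12, so X_t >= 16 − t >= 4 > 0 for every t <= 12: the floor at 0 (the 'and X > 0' condition) never binds. Hence X_12 = X_0 + Σ_{t<12} Y_t with i.i.d. increments Y_t = y(d_t) ∈ {+1, −1, 0}.
Outcome values over d=0..6: [1, -1, -1, -1, -1, 0, 0]
Σy = -3, Σy² = 5, M = 7
μ = -3/7 = -3/7,  σ² = 5/7 − (-3/7)² = 26/49
E[X_12] = 16 + 12·(-3/7) = 76/7


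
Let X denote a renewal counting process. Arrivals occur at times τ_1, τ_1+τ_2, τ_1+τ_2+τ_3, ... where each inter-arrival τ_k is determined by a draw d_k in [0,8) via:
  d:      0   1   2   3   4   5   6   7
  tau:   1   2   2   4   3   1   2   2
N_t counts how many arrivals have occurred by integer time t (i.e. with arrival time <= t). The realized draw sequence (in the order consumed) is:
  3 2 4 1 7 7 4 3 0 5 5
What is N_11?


4

draw d_1=3: τ_1=4, arrival time A_1=4
draw d_2=2: τ_2=2, arrival time A_2=6
draw d_3=4: τ_3=3, arrival time A_3=9
draw d_4=1: τ_4=2, arrival time A_4=11
draw d_5=7: τ_5=2, arrival time A_5=13
draw d_6=7: τ_6=2, arrival time A_6=15
draw d_7=4: τ_7=3, arrival time A_7=18
draw d_8=3: τ_8=4, arrival time A_8=22
draw d_9=0: τ_9=1, arrival time A_9=23
draw d_10=5: τ_10=1, arrival time A_10=24
draw d_11=5: τ_11=1, arrival time A_11=25
N_t over t=0..11: 0:0 1:0 2:0 3:0 4:1 5:1 6:2 7:2 8:2 9:3 10:3 11:4


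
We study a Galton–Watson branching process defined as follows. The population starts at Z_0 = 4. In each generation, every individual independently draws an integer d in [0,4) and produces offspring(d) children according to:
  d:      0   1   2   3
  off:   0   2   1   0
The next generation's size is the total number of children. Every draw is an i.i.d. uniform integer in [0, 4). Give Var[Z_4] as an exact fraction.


51975/16384

Outcome values over d=0..3: [0, 2, 1, 0]
Σy = 3, Σy² = 5, M = 4
μ = 3/4 = 3/4,  σ² = 5/4 − (3/4)² = 11/16
V_0 = 0, E_0 = 4
V_1 = 11/16·E_0 + (3/4)²·V_0 = 11/4;  E_1 = 3
V_2 = 11/16·E_1 + (3/4)²·V_1 = 231/64;  E_2 = 9/4
V_3 = 11/16·E_2 + (3/4)²·V_2 = 3663/1024;  E_3 = 27/16
V_4 = 11/16·E_3 + (3/4)²·V_3 = 51975/16384;  E_4 = 81/64


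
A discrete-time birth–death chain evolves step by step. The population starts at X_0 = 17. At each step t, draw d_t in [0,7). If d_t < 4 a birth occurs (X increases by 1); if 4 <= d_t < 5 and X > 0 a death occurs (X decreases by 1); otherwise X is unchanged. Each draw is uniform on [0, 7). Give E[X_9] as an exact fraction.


146/7

X can drop by at most 1 per step and X_0 = 17 > T = 9, so X_t >= 17 − t >= 8 > 0 for every t <= 9: the floor at 0 (the 'and X > 0' condition) never binds. Hence X_9 = X_0 + Σ_{t<9} Y_t with i.i.d. increments Y_t = y(d_t) ∈ {+1, −1, 0}.
Outcome values over d=0..6: [1, 1, 1, 1, -1, 0, 0]
Σy = 3, Σy² = 5, M = 7
μ = 3/7 = 3/7,  σ² = 5/7 − (3/7)² = 26/49
E[X_9] = 17 + 9·(3/7) = 146/7


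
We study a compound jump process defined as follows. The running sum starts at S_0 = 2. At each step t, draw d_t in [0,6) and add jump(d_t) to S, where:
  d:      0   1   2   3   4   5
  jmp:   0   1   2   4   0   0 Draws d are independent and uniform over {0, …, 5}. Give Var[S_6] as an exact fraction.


Outcome values over d=0..5: [0, 1, 2, 4, 0, 0]
Σy = 7, Σy² = 21, M = 6
μ = 7/6 = 7/6,  σ² = 21/6 − (7/6)² = 77/36
Independent increments: Var[S_6] = 6·σ² = 6·(77/36) = 77/6

77/6


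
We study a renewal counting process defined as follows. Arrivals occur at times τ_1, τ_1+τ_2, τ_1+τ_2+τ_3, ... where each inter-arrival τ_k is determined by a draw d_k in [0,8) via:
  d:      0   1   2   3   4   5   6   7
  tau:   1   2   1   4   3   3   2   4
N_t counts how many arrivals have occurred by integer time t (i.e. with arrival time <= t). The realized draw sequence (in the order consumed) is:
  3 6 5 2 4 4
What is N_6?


2

draw d_1=3: τ_1=4, arrival time A_1=4
draw d_2=6: τ_2=2, arrival time A_2=6
draw d_3=5: τ_3=3, arrival time A_3=9
draw d_4=2: τ_4=1, arrival time A_4=10
draw d_5=4: τ_5=3, arrival time A_5=13
draw d_6=4: τ_6=3, arrival time A_6=16
N_t over t=0..6: 0:0 1:0 2:0 3:0 4:1 5:1 6:2
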